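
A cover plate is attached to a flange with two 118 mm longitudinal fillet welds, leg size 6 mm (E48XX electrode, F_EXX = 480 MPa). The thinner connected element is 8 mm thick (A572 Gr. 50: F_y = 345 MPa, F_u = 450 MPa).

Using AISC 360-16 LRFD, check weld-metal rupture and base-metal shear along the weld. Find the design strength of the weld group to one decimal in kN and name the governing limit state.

Weld metal: throat = 0.707×6 = 4.242 mm, L = 2×118 = 236 mm. φR_n = 0.75 × 0.6 × 480 × 4.242 × 236 = 216.2 kN.
Base metal shear (8 mm plate): yield φR_n = 1.0×0.6×345×8×236 = 390.8 kN; rupture φR_n = 0.75×0.6×450×8×236 = 382.3 kN; take 382.3 kN (rupture).
Governing: min(216.2, 382.3) = 216.2 kN → weld metal.

216.2 kN (weld metal governs)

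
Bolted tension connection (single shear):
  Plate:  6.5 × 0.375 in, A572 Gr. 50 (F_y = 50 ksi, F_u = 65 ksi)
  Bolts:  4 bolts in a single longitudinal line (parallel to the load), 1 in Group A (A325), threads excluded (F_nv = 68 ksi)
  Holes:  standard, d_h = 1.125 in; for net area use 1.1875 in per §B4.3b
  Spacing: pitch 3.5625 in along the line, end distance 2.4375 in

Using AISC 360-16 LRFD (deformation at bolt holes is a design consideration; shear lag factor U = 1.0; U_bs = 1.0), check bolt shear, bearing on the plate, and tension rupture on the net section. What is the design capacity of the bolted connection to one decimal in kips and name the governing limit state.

Bolt shear: A_b = π(1)²/4 = 0.7854 in². φR_n = 0.75 × 68 × 0.7854 × 4 × 1 = 160.2 kips.
Bearing (0.375 in plate, F_u = 65 ksi): end bolts L_c = 2.4375 − 1.125/2 = 1.875, R_n = min(1.2×1.875×0.375×65, 2.4×1×0.375×65) = 54.844 kips/bolt; interior L_c = 3.5625 − 1.125 = 2.4375, R_n = 58.5 kips/bolt. φR_n = 0.75 × (1×54.844 + 3×58.5) = 172.8 kips.
Tension rupture (net): A_n = (6.5 − 1×1.1875)×0.375 = 1.9922 in² (U = 1.0, A_e = A_n). φR_n = 0.75 × 65 × 1.9922 = 97.1 kips.
Governing: min(160.2, 172.8, 97.1) = 97.1 kips → net-section rupture.

97.1 kips (net-section rupture governs)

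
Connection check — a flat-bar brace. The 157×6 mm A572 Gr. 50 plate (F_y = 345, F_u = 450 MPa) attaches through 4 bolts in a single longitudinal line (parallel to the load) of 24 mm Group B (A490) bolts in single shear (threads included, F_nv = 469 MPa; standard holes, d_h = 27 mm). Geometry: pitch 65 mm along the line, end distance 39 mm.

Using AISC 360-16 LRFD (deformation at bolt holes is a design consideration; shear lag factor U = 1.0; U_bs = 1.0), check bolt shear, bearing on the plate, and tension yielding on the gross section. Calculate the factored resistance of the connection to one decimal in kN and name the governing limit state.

292.5 kN (gross-section yield governs)

Bolt shear: A_b = π(24)²/4 = 452.39 mm². φR_n = 0.75 × 469 × 452.39 × 4 × 1 = 636.5 kN.
Bearing (6 mm plate, F_u = 450 MPa): end bolts L_c = 39 − 27/2 = 25.5, R_n = min(1.2×25.5×6×450, 2.4×24×6×450) = 82.62 kN/bolt; interior L_c = 65 − 27 = 38, R_n = 123.12 kN/bolt. φR_n = 0.75 × (1×82.62 + 3×123.12) = 339.0 kN.
Tension yield (gross): A_g = 157×6 = 942 mm². φR_n = 0.90 × 345 × 942 = 292.5 kN.
Governing: min(636.5, 339.0, 292.5) = 292.5 kN → gross-section yield.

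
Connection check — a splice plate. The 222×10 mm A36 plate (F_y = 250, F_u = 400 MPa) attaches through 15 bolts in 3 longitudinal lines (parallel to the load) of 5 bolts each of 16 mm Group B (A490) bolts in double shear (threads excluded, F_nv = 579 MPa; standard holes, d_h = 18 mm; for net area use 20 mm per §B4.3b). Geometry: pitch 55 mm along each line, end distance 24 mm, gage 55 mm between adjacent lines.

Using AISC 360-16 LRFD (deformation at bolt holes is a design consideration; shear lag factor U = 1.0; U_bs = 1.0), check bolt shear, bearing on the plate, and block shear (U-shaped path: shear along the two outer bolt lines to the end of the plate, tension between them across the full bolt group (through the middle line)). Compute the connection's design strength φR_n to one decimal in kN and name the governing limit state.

759.0 kN (block shear governs)

Bolt shear: A_b = π(16)²/4 = 201.06 mm². φR_n = 0.75 × 579 × 201.06 × 15 × 2 = 2619.3 kN.
Bearing (10 mm plate, F_u = 400 MPa): end bolts L_c = 24 − 18/2 = 15, R_n = min(1.2×15×10×400, 2.4×16×10×400) = 72 kN/bolt; interior L_c = 55 − 18 = 37, R_n = 153.6 kN/bolt. φR_n = 0.75 × (3×72 + 12×153.6) = 1544.4 kN.
Block shear: shear path 2×[24+4×55] = 2×244 mm, A_gv = 4880, A_nv = 2×(244 − 4.5×20)×10 = 3080 mm²; tension across gage: (110 − 2×20)×10 = 700 mm². R_n = min(0.6×400×3080, 0.6×250×4880) + 1.0×400×700 = min(739.2, 732) + 280 = 1012 kN. φR_n = 0.75 × 1012 = 759.0 kN.
Governing: min(2619.3, 1544.4, 759.0) = 759.0 kN → block shear.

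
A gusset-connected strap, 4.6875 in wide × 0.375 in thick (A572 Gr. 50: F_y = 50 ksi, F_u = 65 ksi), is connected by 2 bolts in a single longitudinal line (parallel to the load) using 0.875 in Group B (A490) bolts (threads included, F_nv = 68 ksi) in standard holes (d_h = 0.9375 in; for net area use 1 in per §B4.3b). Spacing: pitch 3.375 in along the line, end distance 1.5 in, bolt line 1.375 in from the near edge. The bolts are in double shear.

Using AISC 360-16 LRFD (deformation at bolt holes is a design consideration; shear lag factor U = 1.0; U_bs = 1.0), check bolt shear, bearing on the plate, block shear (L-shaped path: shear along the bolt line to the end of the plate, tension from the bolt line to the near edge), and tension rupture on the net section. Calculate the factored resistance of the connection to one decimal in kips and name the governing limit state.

Bolt shear: A_b = π(0.875)²/4 = 0.60132 in². φR_n = 0.75 × 68 × 0.60132 × 2 × 2 = 122.7 kips.
Bearing (0.375 in plate, F_u = 65 ksi): end bolts L_c = 1.5 − 0.9375/2 = 1.03125, R_n = min(1.2×1.03125×0.375×65, 2.4×0.875×0.375×65) = 30.164 kips/bolt; interior L_c = 3.375 − 0.9375 = 2.4375, R_n = 51.188 kips/bolt. φR_n = 0.75 × (1×30.164 + 1×51.188) = 61.0 kips.
Block shear: shear path 1×[1.5+1×3.375] = 1×4.875 in, A_gv = 1.8281, A_nv = 1×(4.875 − 1.5×1)×0.375 = 1.2656 in²; tension to near edge: (1.375 − 0.5×1)×0.375 = 0.32813 in². R_n = min(0.6×65×1.2656, 0.6×50×1.8281) + 1.0×65×0.32813 = min(49.358, 54.843) + 21.328 = 70.686 kips. φR_n = 0.75 × 70.686 = 53.0 kips.
Tension rupture (net): A_n = (4.6875 − 1×1)×0.375 = 1.3828 in² (U = 1.0, A_e = A_n). φR_n = 0.75 × 65 × 1.3828 = 67.4 kips.
Governing: min(122.7, 61.0, 53.0, 67.4) = 53.0 kips → block shear.

53.0 kips (block shear governs)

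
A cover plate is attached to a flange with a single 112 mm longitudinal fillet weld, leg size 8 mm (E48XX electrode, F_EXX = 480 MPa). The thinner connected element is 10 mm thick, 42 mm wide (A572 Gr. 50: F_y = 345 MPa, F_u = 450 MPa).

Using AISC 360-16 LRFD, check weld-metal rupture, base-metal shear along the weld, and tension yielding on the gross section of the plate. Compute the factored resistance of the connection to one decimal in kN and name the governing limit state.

130.4 kN (gross-section yield governs)

Weld metal: throat = 0.707×8 = 5.656 mm, L = 112 mm. φR_n = 0.75 × 0.6 × 480 × 5.656 × 112 = 136.8 kN.
Base metal shear (10 mm plate): yield φR_n = 1.0×0.6×345×10×112 = 231.8 kN; rupture φR_n = 0.75×0.6×450×10×112 = 226.8 kN; take 226.8 kN (rupture).
Tension yield (gross): A_g = 42×10 = 420 mm². φR_n = 0.90 × 345 × 420 = 130.4 kN.
Governing: min(136.8, 226.8, 130.4) = 130.4 kN → gross-section yield.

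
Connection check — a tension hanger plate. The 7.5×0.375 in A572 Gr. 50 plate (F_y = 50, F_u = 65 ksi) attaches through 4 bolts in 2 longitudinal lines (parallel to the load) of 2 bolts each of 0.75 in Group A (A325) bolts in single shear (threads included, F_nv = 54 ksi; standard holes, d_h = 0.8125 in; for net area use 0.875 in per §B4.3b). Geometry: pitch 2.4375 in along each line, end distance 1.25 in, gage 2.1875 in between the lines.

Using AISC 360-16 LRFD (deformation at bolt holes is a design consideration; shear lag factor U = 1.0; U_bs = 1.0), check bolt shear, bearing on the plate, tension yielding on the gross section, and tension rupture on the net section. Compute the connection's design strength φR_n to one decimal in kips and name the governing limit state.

71.6 kips (bolt shear governs)

Bolt shear: A_b = π(0.75)²/4 = 0.44179 in². φR_n = 0.75 × 54 × 0.44179 × 4 × 1 = 71.6 kips.
Bearing (0.375 in plate, F_u = 65 ksi): end bolts L_c = 1.25 − 0.8125/2 = 0.84375, R_n = min(1.2×0.84375×0.375×65, 2.4×0.75×0.375×65) = 24.68 kips/bolt; interior L_c = 2.4375 − 0.8125 = 1.625, R_n = 43.875 kips/bolt. φR_n = 0.75 × (2×24.68 + 2×43.875) = 102.8 kips.
Tension yield (gross): A_g = 7.5×0.375 = 2.8125 in². φR_n = 0.90 × 50 × 2.8125 = 126.6 kips.
Tension rupture (net): A_n = (7.5 − 2×0.875)×0.375 = 2.1563 in² (U = 1.0, A_e = A_n). φR_n = 0.75 × 65 × 2.1563 = 105.1 kips.
Governing: min(71.6, 102.8, 126.6, 105.1) = 71.6 kips → bolt shear.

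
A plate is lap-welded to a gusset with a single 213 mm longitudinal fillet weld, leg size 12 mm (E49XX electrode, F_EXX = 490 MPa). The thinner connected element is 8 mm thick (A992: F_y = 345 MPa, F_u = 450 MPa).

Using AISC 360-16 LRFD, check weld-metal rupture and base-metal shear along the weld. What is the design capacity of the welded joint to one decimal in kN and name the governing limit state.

Weld metal: throat = 0.707×12 = 8.484 mm, L = 213 mm. φR_n = 0.75 × 0.6 × 490 × 8.484 × 213 = 398.5 kN.
Base metal shear (8 mm plate): yield φR_n = 1.0×0.6×345×8×213 = 352.7 kN; rupture φR_n = 0.75×0.6×450×8×213 = 345.1 kN; take 345.1 kN (rupture).
Governing: min(398.5, 345.1) = 345.1 kN → base-metal shear.

345.1 kN (base-metal shear governs)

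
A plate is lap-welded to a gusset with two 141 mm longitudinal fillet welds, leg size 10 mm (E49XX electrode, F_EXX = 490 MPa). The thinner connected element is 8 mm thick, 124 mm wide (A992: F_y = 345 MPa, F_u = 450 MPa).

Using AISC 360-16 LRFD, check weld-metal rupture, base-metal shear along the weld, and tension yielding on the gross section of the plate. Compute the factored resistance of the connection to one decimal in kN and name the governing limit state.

308.0 kN (gross-section yield governs)

Weld metal: throat = 0.707×10 = 7.07 mm, L = 2×141 = 282 mm. φR_n = 0.75 × 0.6 × 490 × 7.07 × 282 = 439.6 kN.
Base metal shear (8 mm plate): yield φR_n = 1.0×0.6×345×8×282 = 467.0 kN; rupture φR_n = 0.75×0.6×450×8×282 = 456.8 kN; take 456.8 kN (rupture).
Tension yield (gross): A_g = 124×8 = 992 mm². φR_n = 0.90 × 345 × 992 = 308.0 kN.
Governing: min(439.6, 456.8, 308.0) = 308.0 kN → gross-section yield.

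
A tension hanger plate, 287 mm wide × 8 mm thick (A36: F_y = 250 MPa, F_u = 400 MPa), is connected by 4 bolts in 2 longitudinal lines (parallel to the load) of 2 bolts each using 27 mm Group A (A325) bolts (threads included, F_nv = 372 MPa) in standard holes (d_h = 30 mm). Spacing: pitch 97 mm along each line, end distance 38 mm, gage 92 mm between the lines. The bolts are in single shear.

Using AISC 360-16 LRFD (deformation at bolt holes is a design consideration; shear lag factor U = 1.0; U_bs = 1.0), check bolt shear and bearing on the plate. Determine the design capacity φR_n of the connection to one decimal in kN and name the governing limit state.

443.5 kN (bearing governs)

Bolt shear: A_b = π(27)²/4 = 572.56 mm². φR_n = 0.75 × 372 × 572.56 × 4 × 1 = 639.0 kN.
Bearing (8 mm plate, F_u = 400 MPa): end bolts L_c = 38 − 30/2 = 23, R_n = min(1.2×23×8×400, 2.4×27×8×400) = 88.32 kN/bolt; interior L_c = 97 − 30 = 67, R_n = 207.36 kN/bolt. φR_n = 0.75 × (2×88.32 + 2×207.36) = 443.5 kN.
Governing: min(639.0, 443.5) = 443.5 kN → bearing.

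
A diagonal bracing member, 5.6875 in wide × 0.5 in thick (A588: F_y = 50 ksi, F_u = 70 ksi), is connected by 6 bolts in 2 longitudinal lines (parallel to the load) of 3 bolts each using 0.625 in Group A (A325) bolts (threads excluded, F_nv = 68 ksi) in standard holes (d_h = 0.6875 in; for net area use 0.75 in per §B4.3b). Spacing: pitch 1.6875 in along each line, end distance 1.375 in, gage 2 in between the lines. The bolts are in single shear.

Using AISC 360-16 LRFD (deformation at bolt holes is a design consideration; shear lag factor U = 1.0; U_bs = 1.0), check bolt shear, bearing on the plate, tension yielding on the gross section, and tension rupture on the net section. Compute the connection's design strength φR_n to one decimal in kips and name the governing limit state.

Bolt shear: A_b = π(0.625)²/4 = 0.3068 in². φR_n = 0.75 × 68 × 0.3068 × 6 × 1 = 93.9 kips.
Bearing (0.5 in plate, F_u = 70 ksi): end bolts L_c = 1.375 − 0.6875/2 = 1.03125, R_n = min(1.2×1.03125×0.5×70, 2.4×0.625×0.5×70) = 43.313 kips/bolt; interior L_c = 1.6875 − 0.6875 = 1, R_n = 42 kips/bolt. φR_n = 0.75 × (2×43.313 + 4×42) = 191.0 kips.
Tension yield (gross): A_g = 5.6875×0.5 = 2.8438 in². φR_n = 0.90 × 50 × 2.8438 = 128.0 kips.
Tension rupture (net): A_n = (5.6875 − 2×0.75)×0.5 = 2.0938 in² (U = 1.0, A_e = A_n). φR_n = 0.75 × 70 × 2.0938 = 109.9 kips.
Governing: min(93.9, 191.0, 128.0, 109.9) = 93.9 kips → bolt shear.

93.9 kips (bolt shear governs)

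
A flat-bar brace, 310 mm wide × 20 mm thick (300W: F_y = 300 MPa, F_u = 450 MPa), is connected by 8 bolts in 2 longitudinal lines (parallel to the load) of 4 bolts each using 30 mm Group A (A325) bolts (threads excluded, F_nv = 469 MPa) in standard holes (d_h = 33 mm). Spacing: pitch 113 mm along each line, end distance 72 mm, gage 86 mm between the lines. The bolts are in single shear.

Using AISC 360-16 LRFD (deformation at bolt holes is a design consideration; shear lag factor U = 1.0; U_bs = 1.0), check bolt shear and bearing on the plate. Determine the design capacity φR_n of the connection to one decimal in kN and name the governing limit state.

Bolt shear: A_b = π(30)²/4 = 706.86 mm². φR_n = 0.75 × 469 × 706.86 × 8 × 1 = 1989.1 kN.
Bearing (20 mm plate, F_u = 450 MPa): end bolts L_c = 72 − 33/2 = 55.5, R_n = min(1.2×55.5×20×450, 2.4×30×20×450) = 599.4 kN/bolt; interior L_c = 113 − 33 = 80, R_n = 648 kN/bolt. φR_n = 0.75 × (2×599.4 + 6×648) = 3815.1 kN.
Governing: min(1989.1, 3815.1) = 1989.1 kN → bolt shear.

1989.1 kN (bolt shear governs)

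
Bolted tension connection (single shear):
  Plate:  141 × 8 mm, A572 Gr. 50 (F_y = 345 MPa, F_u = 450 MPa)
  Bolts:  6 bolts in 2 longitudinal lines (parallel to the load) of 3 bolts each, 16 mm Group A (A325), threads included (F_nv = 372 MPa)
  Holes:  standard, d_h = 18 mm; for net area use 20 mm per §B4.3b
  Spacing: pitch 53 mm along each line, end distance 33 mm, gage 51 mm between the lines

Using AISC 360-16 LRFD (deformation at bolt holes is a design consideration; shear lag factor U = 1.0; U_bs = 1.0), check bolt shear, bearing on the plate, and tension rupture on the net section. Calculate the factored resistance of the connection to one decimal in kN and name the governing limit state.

272.7 kN (net-section rupture governs)

Bolt shear: A_b = π(16)²/4 = 201.06 mm². φR_n = 0.75 × 372 × 201.06 × 6 × 1 = 336.6 kN.
Bearing (8 mm plate, F_u = 450 MPa): end bolts L_c = 33 − 18/2 = 24, R_n = min(1.2×24×8×450, 2.4×16×8×450) = 103.68 kN/bolt; interior L_c = 53 − 18 = 35, R_n = 138.24 kN/bolt. φR_n = 0.75 × (2×103.68 + 4×138.24) = 570.2 kN.
Tension rupture (net): A_n = (141 − 2×20)×8 = 808 mm² (U = 1.0, A_e = A_n). φR_n = 0.75 × 450 × 808 = 272.7 kN.
Governing: min(336.6, 570.2, 272.7) = 272.7 kN → net-section rupture.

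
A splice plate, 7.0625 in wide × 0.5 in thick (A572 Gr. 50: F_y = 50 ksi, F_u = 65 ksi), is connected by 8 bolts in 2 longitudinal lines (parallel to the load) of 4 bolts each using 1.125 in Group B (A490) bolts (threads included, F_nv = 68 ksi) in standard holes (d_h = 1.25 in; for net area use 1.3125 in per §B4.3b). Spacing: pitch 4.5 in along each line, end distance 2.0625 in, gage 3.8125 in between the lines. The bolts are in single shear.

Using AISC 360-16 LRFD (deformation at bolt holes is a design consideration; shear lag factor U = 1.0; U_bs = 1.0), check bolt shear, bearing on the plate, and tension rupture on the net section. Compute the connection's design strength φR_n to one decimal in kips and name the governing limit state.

108.2 kips (net-section rupture governs)

Bolt shear: A_b = π(1.125)²/4 = 0.99402 in². φR_n = 0.75 × 68 × 0.99402 × 8 × 1 = 405.6 kips.
Bearing (0.5 in plate, F_u = 65 ksi): end bolts L_c = 2.0625 − 1.25/2 = 1.4375, R_n = min(1.2×1.4375×0.5×65, 2.4×1.125×0.5×65) = 56.063 kips/bolt; interior L_c = 4.5 − 1.25 = 3.25, R_n = 87.75 kips/bolt. φR_n = 0.75 × (2×56.063 + 6×87.75) = 479.0 kips.
Tension rupture (net): A_n = (7.0625 − 2×1.3125)×0.5 = 2.2188 in² (U = 1.0, A_e = A_n). φR_n = 0.75 × 65 × 2.2188 = 108.2 kips.
Governing: min(405.6, 479.0, 108.2) = 108.2 kips → net-section rupture.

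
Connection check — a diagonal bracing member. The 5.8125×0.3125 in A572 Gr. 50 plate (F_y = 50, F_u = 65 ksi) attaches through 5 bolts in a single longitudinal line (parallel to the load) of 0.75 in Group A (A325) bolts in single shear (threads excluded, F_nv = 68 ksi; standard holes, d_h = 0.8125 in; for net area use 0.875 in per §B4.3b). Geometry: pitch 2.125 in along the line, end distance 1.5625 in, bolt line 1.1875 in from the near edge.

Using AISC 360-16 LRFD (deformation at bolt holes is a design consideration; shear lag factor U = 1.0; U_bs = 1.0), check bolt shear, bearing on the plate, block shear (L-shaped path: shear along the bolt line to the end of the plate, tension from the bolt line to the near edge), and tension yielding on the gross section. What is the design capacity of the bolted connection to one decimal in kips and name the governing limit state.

67.4 kips (block shear governs)

Bolt shear: A_b = π(0.75)²/4 = 0.44179 in². φR_n = 0.75 × 68 × 0.44179 × 5 × 1 = 112.7 kips.
Bearing (0.3125 in plate, F_u = 65 ksi): end bolts L_c = 1.5625 − 0.8125/2 = 1.15625, R_n = min(1.2×1.15625×0.3125×65, 2.4×0.75×0.3125×65) = 28.184 kips/bolt; interior L_c = 2.125 − 0.8125 = 1.3125, R_n = 31.992 kips/bolt. φR_n = 0.75 × (1×28.184 + 4×31.992) = 117.1 kips.
Block shear: shear path 1×[1.5625+4×2.125] = 1×10.0625 in, A_gv = 3.1445, A_nv = 1×(10.0625 − 4.5×0.875)×0.3125 = 1.9141 in²; tension to near edge: (1.1875 − 0.5×0.875)×0.3125 = 0.23438 in². R_n = min(0.6×65×1.9141, 0.6×50×3.1445) + 1.0×65×0.23438 = min(74.65, 94.335) + 15.235 = 89.885 kips. φR_n = 0.75 × 89.885 = 67.4 kips.
Tension yield (gross): A_g = 5.8125×0.3125 = 1.8164 in². φR_n = 0.90 × 50 × 1.8164 = 81.7 kips.
Governing: min(112.7, 117.1, 67.4, 81.7) = 67.4 kips → block shear.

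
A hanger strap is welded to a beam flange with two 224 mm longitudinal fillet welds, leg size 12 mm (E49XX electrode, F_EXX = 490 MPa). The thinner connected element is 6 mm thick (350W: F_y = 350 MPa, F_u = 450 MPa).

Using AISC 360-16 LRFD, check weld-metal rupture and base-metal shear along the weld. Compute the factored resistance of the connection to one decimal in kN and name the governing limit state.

Weld metal: throat = 0.707×12 = 8.484 mm, L = 2×224 = 448 mm. φR_n = 0.75 × 0.6 × 490 × 8.484 × 448 = 838.1 kN.
Base metal shear (6 mm plate): yield φR_n = 1.0×0.6×350×6×448 = 564.5 kN; rupture φR_n = 0.75×0.6×450×6×448 = 544.3 kN; take 544.3 kN (rupture).
Governing: min(838.1, 544.3) = 544.3 kN → base-metal shear.

544.3 kN (base-metal shear governs)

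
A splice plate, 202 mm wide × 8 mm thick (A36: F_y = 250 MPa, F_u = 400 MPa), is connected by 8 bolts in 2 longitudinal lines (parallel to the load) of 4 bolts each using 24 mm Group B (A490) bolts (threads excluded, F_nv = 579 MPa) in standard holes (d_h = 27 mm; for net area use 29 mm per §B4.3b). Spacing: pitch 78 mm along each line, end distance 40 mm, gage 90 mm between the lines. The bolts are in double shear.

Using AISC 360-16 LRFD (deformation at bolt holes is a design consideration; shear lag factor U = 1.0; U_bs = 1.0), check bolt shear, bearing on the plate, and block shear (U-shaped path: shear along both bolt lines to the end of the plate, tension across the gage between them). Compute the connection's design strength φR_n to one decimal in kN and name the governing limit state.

639.6 kN (block shear governs)

Bolt shear: A_b = π(24)²/4 = 452.39 mm². φR_n = 0.75 × 579 × 452.39 × 8 × 2 = 3143.2 kN.
Bearing (8 mm plate, F_u = 400 MPa): end bolts L_c = 40 − 27/2 = 26.5, R_n = min(1.2×26.5×8×400, 2.4×24×8×400) = 101.76 kN/bolt; interior L_c = 78 − 27 = 51, R_n = 184.32 kN/bolt. φR_n = 0.75 × (2×101.76 + 6×184.32) = 982.1 kN.
Block shear: shear path 2×[40+3×78] = 2×274 mm, A_gv = 4384, A_nv = 2×(274 − 3.5×29)×8 = 2760 mm²; tension across gage: (90 − 1×29)×8 = 488 mm². R_n = min(0.6×400×2760, 0.6×250×4384) + 1.0×400×488 = min(662.4, 657.6) + 195.2 = 852.8 kN. φR_n = 0.75 × 852.8 = 639.6 kN.
Governing: min(3143.2, 982.1, 639.6) = 639.6 kN → block shear.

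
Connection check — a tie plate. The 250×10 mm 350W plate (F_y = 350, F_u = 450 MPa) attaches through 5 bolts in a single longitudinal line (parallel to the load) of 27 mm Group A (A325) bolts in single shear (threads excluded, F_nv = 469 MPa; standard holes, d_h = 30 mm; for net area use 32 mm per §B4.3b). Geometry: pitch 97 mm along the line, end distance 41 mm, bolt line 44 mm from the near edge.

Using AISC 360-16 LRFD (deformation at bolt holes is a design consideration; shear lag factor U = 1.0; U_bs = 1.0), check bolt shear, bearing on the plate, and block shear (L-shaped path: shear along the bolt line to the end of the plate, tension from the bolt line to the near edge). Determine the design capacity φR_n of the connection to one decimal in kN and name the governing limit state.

Bolt shear: A_b = π(27)²/4 = 572.56 mm². φR_n = 0.75 × 469 × 572.56 × 5 × 1 = 1007.0 kN.
Bearing (10 mm plate, F_u = 450 MPa): end bolts L_c = 41 − 30/2 = 26, R_n = min(1.2×26×10×450, 2.4×27×10×450) = 140.4 kN/bolt; interior L_c = 97 − 30 = 67, R_n = 291.6 kN/bolt. φR_n = 0.75 × (1×140.4 + 4×291.6) = 980.1 kN.
Block shear: shear path 1×[41+4×97] = 1×429 mm, A_gv = 4290, A_nv = 1×(429 − 4.5×32)×10 = 2850 mm²; tension to near edge: (44 − 0.5×32)×10 = 280 mm². R_n = min(0.6×450×2850, 0.6×350×4290) + 1.0×450×280 = min(769.5, 900.9) + 126 = 895.5 kN. φR_n = 0.75 × 895.5 = 671.6 kN.
Governing: min(1007.0, 980.1, 671.6) = 671.6 kN → block shear.

671.6 kN (block shear governs)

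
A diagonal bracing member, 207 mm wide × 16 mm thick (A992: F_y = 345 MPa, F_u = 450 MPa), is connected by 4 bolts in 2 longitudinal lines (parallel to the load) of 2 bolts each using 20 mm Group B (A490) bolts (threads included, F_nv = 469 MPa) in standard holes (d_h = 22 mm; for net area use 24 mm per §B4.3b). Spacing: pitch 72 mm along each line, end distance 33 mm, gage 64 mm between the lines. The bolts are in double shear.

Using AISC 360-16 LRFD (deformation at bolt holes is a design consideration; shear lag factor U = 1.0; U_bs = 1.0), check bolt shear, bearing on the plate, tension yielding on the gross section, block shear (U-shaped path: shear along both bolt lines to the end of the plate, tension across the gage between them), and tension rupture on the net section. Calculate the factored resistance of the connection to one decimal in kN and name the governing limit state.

663.1 kN (block shear governs)

Bolt shear: A_b = π(20)²/4 = 314.16 mm². φR_n = 0.75 × 469 × 314.16 × 4 × 2 = 884.0 kN.
Bearing (16 mm plate, F_u = 450 MPa): end bolts L_c = 33 − 22/2 = 22, R_n = min(1.2×22×16×450, 2.4×20×16×450) = 190.08 kN/bolt; interior L_c = 72 − 22 = 50, R_n = 345.6 kN/bolt. φR_n = 0.75 × (2×190.08 + 2×345.6) = 803.5 kN.
Tension yield (gross): A_g = 207×16 = 3312 mm². φR_n = 0.90 × 345 × 3312 = 1028.4 kN.
Block shear: shear path 2×[33+1×72] = 2×105 mm, A_gv = 3360, A_nv = 2×(105 − 1.5×24)×16 = 2208 mm²; tension across gage: (64 − 1×24)×16 = 640 mm². R_n = min(0.6×450×2208, 0.6×345×3360) + 1.0×450×640 = min(596.16, 695.52) + 288 = 884.16 kN. φR_n = 0.75 × 884.16 = 663.1 kN.
Tension rupture (net): A_n = (207 − 2×24)×16 = 2544 mm² (U = 1.0, A_e = A_n). φR_n = 0.75 × 450 × 2544 = 858.6 kN.
Governing: min(884.0, 803.5, 1028.4, 663.1, 858.6) = 663.1 kN → block shear.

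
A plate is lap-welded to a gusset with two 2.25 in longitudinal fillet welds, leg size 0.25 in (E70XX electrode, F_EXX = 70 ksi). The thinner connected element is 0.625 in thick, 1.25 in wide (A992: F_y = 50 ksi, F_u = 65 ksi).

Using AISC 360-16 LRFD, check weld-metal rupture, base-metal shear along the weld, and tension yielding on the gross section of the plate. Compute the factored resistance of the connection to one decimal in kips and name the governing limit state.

Weld metal: throat = 0.707×0.25 = 0.17675 in, L = 2×2.25 = 4.5 in. φR_n = 0.75 × 0.6 × 70 × 0.17675 × 4.5 = 25.1 kips.
Base metal shear (0.625 in plate): yield φR_n = 1.0×0.6×50×0.625×4.5 = 84.4 kips; rupture φR_n = 0.75×0.6×65×0.625×4.5 = 82.3 kips; take 82.3 kips (rupture).
Tension yield (gross): A_g = 1.25×0.625 = 0.78125 in². φR_n = 0.90 × 50 × 0.78125 = 35.2 kips.
Governing: min(25.1, 82.3, 35.2) = 25.1 kips → weld metal.

25.1 kips (weld metal governs)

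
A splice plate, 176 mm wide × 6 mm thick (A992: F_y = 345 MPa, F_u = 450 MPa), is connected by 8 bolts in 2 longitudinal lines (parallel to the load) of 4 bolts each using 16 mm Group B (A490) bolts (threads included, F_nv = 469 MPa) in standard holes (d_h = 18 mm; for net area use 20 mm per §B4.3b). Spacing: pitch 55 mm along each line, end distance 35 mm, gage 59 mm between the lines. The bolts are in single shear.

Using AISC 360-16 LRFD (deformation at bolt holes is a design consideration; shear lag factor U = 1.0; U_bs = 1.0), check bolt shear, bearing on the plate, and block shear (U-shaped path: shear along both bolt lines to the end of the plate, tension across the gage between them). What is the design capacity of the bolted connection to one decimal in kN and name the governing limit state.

Bolt shear: A_b = π(16)²/4 = 201.06 mm². φR_n = 0.75 × 469 × 201.06 × 8 × 1 = 565.8 kN.
Bearing (6 mm plate, F_u = 450 MPa): end bolts L_c = 35 − 18/2 = 26, R_n = min(1.2×26×6×450, 2.4×16×6×450) = 84.24 kN/bolt; interior L_c = 55 − 18 = 37, R_n = 103.68 kN/bolt. φR_n = 0.75 × (2×84.24 + 6×103.68) = 592.9 kN.
Block shear: shear path 2×[35+3×55] = 2×200 mm, A_gv = 2400, A_nv = 2×(200 − 3.5×20)×6 = 1560 mm²; tension across gage: (59 − 1×20)×6 = 234 mm². R_n = min(0.6×450×1560, 0.6×345×2400) + 1.0×450×234 = min(421.2, 496.8) + 105.3 = 526.5 kN. φR_n = 0.75 × 526.5 = 394.9 kN.
Governing: min(565.8, 592.9, 394.9) = 394.9 kN → block shear.

394.9 kN (block shear governs)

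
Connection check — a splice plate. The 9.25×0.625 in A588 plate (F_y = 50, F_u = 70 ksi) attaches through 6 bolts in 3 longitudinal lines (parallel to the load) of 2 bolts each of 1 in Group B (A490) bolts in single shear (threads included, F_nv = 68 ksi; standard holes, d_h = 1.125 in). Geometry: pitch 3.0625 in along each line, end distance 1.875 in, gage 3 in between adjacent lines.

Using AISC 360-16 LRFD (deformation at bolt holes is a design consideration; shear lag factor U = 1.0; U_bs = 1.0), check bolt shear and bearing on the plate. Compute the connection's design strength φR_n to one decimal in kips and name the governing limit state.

Bolt shear: A_b = π(1)²/4 = 0.7854 in². φR_n = 0.75 × 68 × 0.7854 × 6 × 1 = 240.3 kips.
Bearing (0.625 in plate, F_u = 70 ksi): end bolts L_c = 1.875 − 1.125/2 = 1.3125, R_n = min(1.2×1.3125×0.625×70, 2.4×1×0.625×70) = 68.906 kips/bolt; interior L_c = 3.0625 − 1.125 = 1.9375, R_n = 101.72 kips/bolt. φR_n = 0.75 × (3×68.906 + 3×101.72) = 383.9 kips.
Governing: min(240.3, 383.9) = 240.3 kips → bolt shear.

240.3 kips (bolt shear governs)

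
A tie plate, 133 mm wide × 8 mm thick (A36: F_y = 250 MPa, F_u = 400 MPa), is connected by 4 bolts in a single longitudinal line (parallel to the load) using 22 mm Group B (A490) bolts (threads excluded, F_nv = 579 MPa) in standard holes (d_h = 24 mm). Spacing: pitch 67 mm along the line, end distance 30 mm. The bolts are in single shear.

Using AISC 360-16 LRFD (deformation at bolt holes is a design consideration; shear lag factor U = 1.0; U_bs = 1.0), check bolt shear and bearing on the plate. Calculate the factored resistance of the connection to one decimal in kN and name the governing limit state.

Bolt shear: A_b = π(22)²/4 = 380.13 mm². φR_n = 0.75 × 579 × 380.13 × 4 × 1 = 660.3 kN.
Bearing (8 mm plate, F_u = 400 MPa): end bolts L_c = 30 − 24/2 = 18, R_n = min(1.2×18×8×400, 2.4×22×8×400) = 69.12 kN/bolt; interior L_c = 67 − 24 = 43, R_n = 165.12 kN/bolt. φR_n = 0.75 × (1×69.12 + 3×165.12) = 423.4 kN.
Governing: min(660.3, 423.4) = 423.4 kN → bearing.

423.4 kN (bearing governs)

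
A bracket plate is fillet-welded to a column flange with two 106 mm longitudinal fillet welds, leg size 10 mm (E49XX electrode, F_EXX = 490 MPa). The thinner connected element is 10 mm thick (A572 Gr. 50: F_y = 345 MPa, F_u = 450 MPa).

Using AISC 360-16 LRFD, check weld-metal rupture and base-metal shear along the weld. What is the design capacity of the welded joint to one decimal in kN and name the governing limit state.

330.5 kN (weld metal governs)

Weld metal: throat = 0.707×10 = 7.07 mm, L = 2×106 = 212 mm. φR_n = 0.75 × 0.6 × 490 × 7.07 × 212 = 330.5 kN.
Base metal shear (10 mm plate): yield φR_n = 1.0×0.6×345×10×212 = 438.8 kN; rupture φR_n = 0.75×0.6×450×10×212 = 429.3 kN; take 429.3 kN (rupture).
Governing: min(330.5, 429.3) = 330.5 kN → weld metal.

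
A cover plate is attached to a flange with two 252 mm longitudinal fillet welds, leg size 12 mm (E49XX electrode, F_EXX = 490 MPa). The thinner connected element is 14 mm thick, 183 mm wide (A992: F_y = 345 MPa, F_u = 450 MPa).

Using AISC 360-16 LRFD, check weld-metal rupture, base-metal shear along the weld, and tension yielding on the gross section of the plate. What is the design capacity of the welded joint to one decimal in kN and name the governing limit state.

795.5 kN (gross-section yield governs)

Weld metal: throat = 0.707×12 = 8.484 mm, L = 2×252 = 504 mm. φR_n = 0.75 × 0.6 × 490 × 8.484 × 504 = 942.8 kN.
Base metal shear (14 mm plate): yield φR_n = 1.0×0.6×345×14×504 = 1460.6 kN; rupture φR_n = 0.75×0.6×450×14×504 = 1428.8 kN; take 1428.8 kN (rupture).
Tension yield (gross): A_g = 183×14 = 2562 mm². φR_n = 0.90 × 345 × 2562 = 795.5 kN.
Governing: min(942.8, 1428.8, 795.5) = 795.5 kN → gross-section yield.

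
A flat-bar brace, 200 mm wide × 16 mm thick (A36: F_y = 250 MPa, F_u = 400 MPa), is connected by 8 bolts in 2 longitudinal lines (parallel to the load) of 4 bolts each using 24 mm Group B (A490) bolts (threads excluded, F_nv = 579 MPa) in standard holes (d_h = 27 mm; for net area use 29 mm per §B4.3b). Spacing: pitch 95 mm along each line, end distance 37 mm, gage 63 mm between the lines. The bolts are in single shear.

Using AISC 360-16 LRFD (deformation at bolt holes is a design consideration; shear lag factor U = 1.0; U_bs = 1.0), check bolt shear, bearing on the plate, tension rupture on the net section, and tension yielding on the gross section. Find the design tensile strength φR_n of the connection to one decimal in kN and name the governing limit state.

681.6 kN (net-section rupture governs)

Bolt shear: A_b = π(24)²/4 = 452.39 mm². φR_n = 0.75 × 579 × 452.39 × 8 × 1 = 1571.6 kN.
Bearing (16 mm plate, F_u = 400 MPa): end bolts L_c = 37 − 27/2 = 23.5, R_n = min(1.2×23.5×16×400, 2.4×24×16×400) = 180.48 kN/bolt; interior L_c = 95 − 27 = 68, R_n = 368.64 kN/bolt. φR_n = 0.75 × (2×180.48 + 6×368.64) = 1929.6 kN.
Tension rupture (net): A_n = (200 − 2×29)×16 = 2272 mm² (U = 1.0, A_e = A_n). φR_n = 0.75 × 400 × 2272 = 681.6 kN.
Tension yield (gross): A_g = 200×16 = 3200 mm². φR_n = 0.90 × 250 × 3200 = 720.0 kN.
Governing: min(1571.6, 1929.6, 681.6, 720.0) = 681.6 kN → net-section rupture.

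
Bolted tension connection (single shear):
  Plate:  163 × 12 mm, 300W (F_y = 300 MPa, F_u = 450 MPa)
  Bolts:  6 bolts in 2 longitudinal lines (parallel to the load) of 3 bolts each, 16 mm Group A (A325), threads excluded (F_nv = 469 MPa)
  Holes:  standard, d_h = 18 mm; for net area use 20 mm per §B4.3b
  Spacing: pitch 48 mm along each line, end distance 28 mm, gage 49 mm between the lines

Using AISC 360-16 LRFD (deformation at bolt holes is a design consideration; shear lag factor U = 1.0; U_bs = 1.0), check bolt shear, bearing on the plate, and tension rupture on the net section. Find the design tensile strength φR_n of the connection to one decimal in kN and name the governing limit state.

Bolt shear: A_b = π(16)²/4 = 201.06 mm². φR_n = 0.75 × 469 × 201.06 × 6 × 1 = 424.3 kN.
Bearing (12 mm plate, F_u = 450 MPa): end bolts L_c = 28 − 18/2 = 19, R_n = min(1.2×19×12×450, 2.4×16×12×450) = 123.12 kN/bolt; interior L_c = 48 − 18 = 30, R_n = 194.4 kN/bolt. φR_n = 0.75 × (2×123.12 + 4×194.4) = 767.9 kN.
Tension rupture (net): A_n = (163 − 2×20)×12 = 1476 mm² (U = 1.0, A_e = A_n). φR_n = 0.75 × 450 × 1476 = 498.2 kN.
Governing: min(424.3, 767.9, 498.2) = 424.3 kN → bolt shear.

424.3 kN (bolt shear governs)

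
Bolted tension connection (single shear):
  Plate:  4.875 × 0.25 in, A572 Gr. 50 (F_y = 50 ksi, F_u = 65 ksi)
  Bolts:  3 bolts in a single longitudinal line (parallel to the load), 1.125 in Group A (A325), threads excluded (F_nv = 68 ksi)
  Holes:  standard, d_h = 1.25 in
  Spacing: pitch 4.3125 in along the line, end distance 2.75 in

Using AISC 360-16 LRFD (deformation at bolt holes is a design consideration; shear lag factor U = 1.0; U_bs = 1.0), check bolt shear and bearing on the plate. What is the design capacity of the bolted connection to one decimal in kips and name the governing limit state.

Bolt shear: A_b = π(1.125)²/4 = 0.99402 in². φR_n = 0.75 × 68 × 0.99402 × 3 × 1 = 152.1 kips.
Bearing (0.25 in plate, F_u = 65 ksi): end bolts L_c = 2.75 − 1.25/2 = 2.125, R_n = min(1.2×2.125×0.25×65, 2.4×1.125×0.25×65) = 41.438 kips/bolt; interior L_c = 4.3125 − 1.25 = 3.0625, R_n = 43.875 kips/bolt. φR_n = 0.75 × (1×41.438 + 2×43.875) = 96.9 kips.
Governing: min(152.1, 96.9) = 96.9 kips → bearing.

96.9 kips (bearing governs)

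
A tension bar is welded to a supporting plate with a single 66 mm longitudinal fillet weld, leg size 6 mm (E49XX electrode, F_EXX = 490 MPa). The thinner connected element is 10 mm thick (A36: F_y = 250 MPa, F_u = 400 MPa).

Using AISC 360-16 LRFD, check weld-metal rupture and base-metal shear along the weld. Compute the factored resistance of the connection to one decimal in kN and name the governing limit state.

Weld metal: throat = 0.707×6 = 4.242 mm, L = 66 mm. φR_n = 0.75 × 0.6 × 490 × 4.242 × 66 = 61.7 kN.
Base metal shear (10 mm plate): yield φR_n = 1.0×0.6×250×10×66 = 99.0 kN; rupture φR_n = 0.75×0.6×400×10×66 = 118.8 kN; take 99.0 kN (yield).
Governing: min(61.7, 99.0) = 61.7 kN → weld metal.

61.7 kN (weld metal governs)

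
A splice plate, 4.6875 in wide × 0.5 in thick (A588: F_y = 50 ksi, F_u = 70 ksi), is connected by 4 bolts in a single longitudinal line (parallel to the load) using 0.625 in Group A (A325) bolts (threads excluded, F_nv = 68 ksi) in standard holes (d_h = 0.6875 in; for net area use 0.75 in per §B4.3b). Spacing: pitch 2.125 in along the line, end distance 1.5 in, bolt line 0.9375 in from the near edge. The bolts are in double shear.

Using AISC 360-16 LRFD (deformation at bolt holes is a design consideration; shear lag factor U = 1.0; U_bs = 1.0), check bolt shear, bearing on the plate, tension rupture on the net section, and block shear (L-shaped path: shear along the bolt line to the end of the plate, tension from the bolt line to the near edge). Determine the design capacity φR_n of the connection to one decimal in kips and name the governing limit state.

97.5 kips (block shear governs)

Bolt shear: A_b = π(0.625)²/4 = 0.3068 in². φR_n = 0.75 × 68 × 0.3068 × 4 × 2 = 125.2 kips.
Bearing (0.5 in plate, F_u = 70 ksi): end bolts L_c = 1.5 − 0.6875/2 = 1.15625, R_n = min(1.2×1.15625×0.5×70, 2.4×0.625×0.5×70) = 48.563 kips/bolt; interior L_c = 2.125 − 0.6875 = 1.4375, R_n = 52.5 kips/bolt. φR_n = 0.75 × (1×48.563 + 3×52.5) = 154.5 kips.
Tension rupture (net): A_n = (4.6875 − 1×0.75)×0.5 = 1.9688 in² (U = 1.0, A_e = A_n). φR_n = 0.75 × 70 × 1.9688 = 103.4 kips.
Block shear: shear path 1×[1.5+3×2.125] = 1×7.875 in, A_gv = 3.9375, A_nv = 1×(7.875 − 3.5×0.75)×0.5 = 2.625 in²; tension to near edge: (0.9375 − 0.5×0.75)×0.5 = 0.28125 in². R_n = min(0.6×70×2.625, 0.6×50×3.9375) + 1.0×70×0.28125 = min(110.25, 118.13) + 19.688 = 129.94 kips. φR_n = 0.75 × 129.94 = 97.5 kips.
Governing: min(125.2, 154.5, 103.4, 97.5) = 97.5 kips → block shear.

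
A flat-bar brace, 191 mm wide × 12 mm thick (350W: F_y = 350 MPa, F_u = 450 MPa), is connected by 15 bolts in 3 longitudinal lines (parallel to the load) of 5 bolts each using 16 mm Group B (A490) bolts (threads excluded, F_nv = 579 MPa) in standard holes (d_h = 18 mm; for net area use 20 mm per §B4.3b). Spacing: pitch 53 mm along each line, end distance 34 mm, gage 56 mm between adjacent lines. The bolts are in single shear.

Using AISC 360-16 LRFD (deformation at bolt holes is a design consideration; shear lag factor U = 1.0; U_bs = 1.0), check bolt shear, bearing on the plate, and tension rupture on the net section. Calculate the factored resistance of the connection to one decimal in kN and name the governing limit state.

530.6 kN (net-section rupture governs)

Bolt shear: A_b = π(16)²/4 = 201.06 mm². φR_n = 0.75 × 579 × 201.06 × 15 × 1 = 1309.7 kN.
Bearing (12 mm plate, F_u = 450 MPa): end bolts L_c = 34 − 18/2 = 25, R_n = min(1.2×25×12×450, 2.4×16×12×450) = 162 kN/bolt; interior L_c = 53 − 18 = 35, R_n = 207.36 kN/bolt. φR_n = 0.75 × (3×162 + 12×207.36) = 2230.7 kN.
Tension rupture (net): A_n = (191 − 3×20)×12 = 1572 mm² (U = 1.0, A_e = A_n). φR_n = 0.75 × 450 × 1572 = 530.6 kN.
Governing: min(1309.7, 2230.7, 530.6) = 530.6 kN → net-section rupture.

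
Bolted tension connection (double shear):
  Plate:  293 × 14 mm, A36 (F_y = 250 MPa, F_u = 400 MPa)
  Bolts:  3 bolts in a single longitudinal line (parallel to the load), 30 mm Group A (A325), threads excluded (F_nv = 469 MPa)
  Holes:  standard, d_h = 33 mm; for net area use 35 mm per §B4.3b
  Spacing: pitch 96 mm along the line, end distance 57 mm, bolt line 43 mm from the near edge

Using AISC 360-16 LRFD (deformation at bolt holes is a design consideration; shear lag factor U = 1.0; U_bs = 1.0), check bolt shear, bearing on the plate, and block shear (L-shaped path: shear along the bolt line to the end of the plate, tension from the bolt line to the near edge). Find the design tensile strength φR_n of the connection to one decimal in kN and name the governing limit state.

499.3 kN (block shear governs)

Bolt shear: A_b = π(30)²/4 = 706.86 mm². φR_n = 0.75 × 469 × 706.86 × 3 × 2 = 1491.8 kN.
Bearing (14 mm plate, F_u = 400 MPa): end bolts L_c = 57 − 33/2 = 40.5, R_n = min(1.2×40.5×14×400, 2.4×30×14×400) = 272.16 kN/bolt; interior L_c = 96 − 33 = 63, R_n = 403.2 kN/bolt. φR_n = 0.75 × (1×272.16 + 2×403.2) = 808.9 kN.
Block shear: shear path 1×[57+2×96] = 1×249 mm, A_gv = 3486, A_nv = 1×(249 − 2.5×35)×14 = 2261 mm²; tension to near edge: (43 − 0.5×35)×14 = 357 mm². R_n = min(0.6×400×2261, 0.6×250×3486) + 1.0×400×357 = min(542.64, 522.9) + 142.8 = 665.7 kN. φR_n = 0.75 × 665.7 = 499.3 kN.
Governing: min(1491.8, 808.9, 499.3) = 499.3 kN → block shear.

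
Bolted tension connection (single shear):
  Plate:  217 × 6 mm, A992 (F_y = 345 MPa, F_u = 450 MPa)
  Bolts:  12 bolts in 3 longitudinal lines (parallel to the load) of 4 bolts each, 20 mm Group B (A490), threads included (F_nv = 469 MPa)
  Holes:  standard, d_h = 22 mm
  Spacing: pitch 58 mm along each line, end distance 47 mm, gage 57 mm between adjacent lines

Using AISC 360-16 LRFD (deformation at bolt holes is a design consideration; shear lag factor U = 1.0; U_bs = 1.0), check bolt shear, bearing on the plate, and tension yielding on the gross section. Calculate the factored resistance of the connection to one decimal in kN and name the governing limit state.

Bolt shear: A_b = π(20)²/4 = 314.16 mm². φR_n = 0.75 × 469 × 314.16 × 12 × 1 = 1326.1 kN.
Bearing (6 mm plate, F_u = 450 MPa): end bolts L_c = 47 − 22/2 = 36, R_n = min(1.2×36×6×450, 2.4×20×6×450) = 116.64 kN/bolt; interior L_c = 58 − 22 = 36, R_n = 116.64 kN/bolt. φR_n = 0.75 × (3×116.64 + 9×116.64) = 1049.8 kN.
Tension yield (gross): A_g = 217×6 = 1302 mm². φR_n = 0.90 × 345 × 1302 = 404.3 kN.
Governing: min(1326.1, 1049.8, 404.3) = 404.3 kN → gross-section yield.

404.3 kN (gross-section yield governs)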